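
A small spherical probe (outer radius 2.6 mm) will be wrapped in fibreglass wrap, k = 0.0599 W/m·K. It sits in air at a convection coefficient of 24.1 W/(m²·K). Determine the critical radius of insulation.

r_cr ≈ 4.97 mm

For a sphere r_cr = 2k/h = 2×0.0599/24.1
r_cr = 4.97 mm; since the bare radius (2.6 mm) is below r_cr, adding a thin layer of insulation will *increase* heat loss.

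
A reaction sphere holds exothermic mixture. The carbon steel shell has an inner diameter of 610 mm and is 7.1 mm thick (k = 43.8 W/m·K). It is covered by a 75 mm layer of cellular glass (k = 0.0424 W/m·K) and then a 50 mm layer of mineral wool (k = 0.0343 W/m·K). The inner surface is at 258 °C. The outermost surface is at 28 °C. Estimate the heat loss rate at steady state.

Each spherical layer contributes R = (1/r_i − 1/r_o)/(4πk):
R_carbon steel shell = (1/0.305 − 1/0.3121)/(4π×43.8) = 1.355×10^-4 K/W
R_cellular glass = (1/0.3121 − 1/0.3871)/(4π×0.0424) = 1.165 K/W
R_mineral wool = (1/0.3871 − 1/0.4371)/(4π×0.0343) = 0.6856 K/W
R_total = 1.851 K/W
Q = ΔT/R_total = 230/1.851

Q ≈ 124 W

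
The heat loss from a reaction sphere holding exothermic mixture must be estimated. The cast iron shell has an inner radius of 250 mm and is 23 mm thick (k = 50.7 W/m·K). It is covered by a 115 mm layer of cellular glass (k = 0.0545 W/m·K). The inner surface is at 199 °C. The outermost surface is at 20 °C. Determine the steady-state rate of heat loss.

Spherical conduction: R = (1/r_in − 1/r_out)/(4πk) per layer; series-sum.
R_cast iron shell = (1/0.25 − 1/0.273)/(4π×50.7) = 5.289×10^-4 K/W
R_cellular glass = (1/0.273 − 1/0.388)/(4π×0.0545) = 1.585 K/W
R_total = 1.586 K/W
Q = ΔT/R_total = 179/1.586

Q ≈ 113 W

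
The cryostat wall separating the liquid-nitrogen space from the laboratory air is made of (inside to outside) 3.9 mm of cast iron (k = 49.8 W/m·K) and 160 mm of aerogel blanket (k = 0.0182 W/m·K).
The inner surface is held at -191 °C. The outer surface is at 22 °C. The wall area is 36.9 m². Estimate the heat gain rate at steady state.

Using the resistance-network approach (series):
R_cast iron = L/(kA) = 0.0039/(49.8×36.9) = 2.122×10^-6 K/W
R_aerogel blanket = L/(kA) = 0.16/(0.0182×36.9) = 0.2382 K/W
R_total = 0.2382 K/W
Q = ΔT / R_total = 213 / 0.2382

Q ≈ 894 W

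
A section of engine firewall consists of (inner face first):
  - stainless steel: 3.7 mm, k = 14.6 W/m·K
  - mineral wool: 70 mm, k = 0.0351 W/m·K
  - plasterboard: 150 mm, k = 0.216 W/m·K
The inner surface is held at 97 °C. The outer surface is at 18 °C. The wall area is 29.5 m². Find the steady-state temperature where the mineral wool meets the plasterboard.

T ≈ 38.4 °C

Treating each layer as a thermal resistance in series:
R_stainless steel = L/(kA) = 0.0037/(14.6×29.5) = 8.591×10^-6 K/W
R_mineral wool = L/(kA) = 0.07/(0.0351×29.5) = 0.0676 K/W
R_plasterboard = L/(kA) = 0.15/(0.216×29.5) = 0.02354 K/W
R_total = 0.09115 K/W;  Q = ΔT/R_total = 79/0.09115 = 866.7 W
T_interface = T_inner − Q·ΣR(inner→interface) = 97 − 867×0.06761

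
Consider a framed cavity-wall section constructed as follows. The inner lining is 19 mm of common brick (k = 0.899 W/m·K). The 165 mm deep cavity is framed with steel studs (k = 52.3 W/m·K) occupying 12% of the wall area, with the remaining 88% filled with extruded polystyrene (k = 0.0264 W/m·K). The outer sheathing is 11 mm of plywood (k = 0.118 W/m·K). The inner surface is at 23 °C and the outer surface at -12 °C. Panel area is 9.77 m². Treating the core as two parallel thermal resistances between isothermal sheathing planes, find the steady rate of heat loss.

Sheathing layers in series; stud and cavity paths in parallel between them.
R_inner = 0.019/(0.899×9.77) = 0.002163 K/W
R_stud  = 0.165/(52.3×0.12×9.77) = 0.002691 K/W
R_cav   = 0.165/(0.0264×0.88×9.77) = 0.7269 K/W
1/R_core = 1/R_stud + 1/R_cav → R_core = 0.002681 K/W
R_outer = 0.011/(0.118×9.77) = 0.009541 K/W
R_total = 0.01439 K/W
Q = ΔT/R_total = 35/0.01439

Q ≈ 2430 W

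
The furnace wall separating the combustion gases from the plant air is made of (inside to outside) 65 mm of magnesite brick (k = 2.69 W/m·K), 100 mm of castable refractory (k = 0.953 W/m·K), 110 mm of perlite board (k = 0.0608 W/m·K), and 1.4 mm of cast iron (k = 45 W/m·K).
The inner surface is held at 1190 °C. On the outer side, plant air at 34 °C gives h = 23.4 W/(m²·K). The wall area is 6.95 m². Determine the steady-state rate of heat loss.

Q ≈ 4060 W

Thermal resistances in series:
R_magnesite brick = L/(kA) = 0.065/(2.69×6.95) = 0.003477 K/W
R_castable refractory = L/(kA) = 0.1/(0.953×6.95) = 0.0151 K/W
R_perlite board = L/(kA) = 0.11/(0.0608×6.95) = 0.2603 K/W
R_cast iron = L/(kA) = 0.0014/(45×6.95) = 4.476×10^-6 K/W
R_outer film = 1/(h_o·A) = 1/(23.4×6.95) = 0.006149 K/W
R_total = 0.285 K/W
Q = ΔT / R_total = 1156 / 0.285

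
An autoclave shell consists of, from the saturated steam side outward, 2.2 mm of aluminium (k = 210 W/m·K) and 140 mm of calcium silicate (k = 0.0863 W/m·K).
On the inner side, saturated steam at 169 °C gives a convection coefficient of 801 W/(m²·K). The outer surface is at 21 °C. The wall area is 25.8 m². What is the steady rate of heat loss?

Model the wall as resistances in series:
R_inner film = 1/(h_i·A) = 1/(801×25.8) = 4.839×10^-5 K/W
R_aluminium = L/(kA) = 0.0022/(210×25.8) = 4.061×10^-7 K/W
R_calcium silicate = L/(kA) = 0.14/(0.0863×25.8) = 0.06288 K/W
R_total = 0.06293 K/W
Q = ΔT / R_total = 148 / 0.06293

Q ≈ 2350 W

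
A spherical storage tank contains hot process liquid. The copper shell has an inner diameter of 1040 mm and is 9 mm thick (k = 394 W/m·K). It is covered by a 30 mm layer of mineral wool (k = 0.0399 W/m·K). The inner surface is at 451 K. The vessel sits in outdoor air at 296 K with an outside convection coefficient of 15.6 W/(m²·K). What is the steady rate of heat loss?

Q ≈ 709 W

Spherical conduction: R = (1/r_in − 1/r_out)/(4πk) per layer; series-sum.
R_copper shell = (1/0.52 − 1/0.529)/(4π×394) = 6.608×10^-6 K/W
R_mineral wool = (1/0.529 − 1/0.559)/(4π×0.0399) = 0.2023 K/W
R_outer film = 1/(h·4πr_o²) = 1/(15.6×4π×0.559²) = 0.01632 K/W
R_total = 0.2187 K/W
Q = ΔT/R_total = 155/0.2187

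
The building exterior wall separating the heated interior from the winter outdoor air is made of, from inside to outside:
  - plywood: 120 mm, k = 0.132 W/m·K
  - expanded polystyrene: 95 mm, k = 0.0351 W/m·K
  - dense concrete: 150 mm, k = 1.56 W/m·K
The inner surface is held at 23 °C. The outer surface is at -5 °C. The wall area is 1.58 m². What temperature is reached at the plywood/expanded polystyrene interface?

T ≈ 16.1 °C

Using the resistance-network approach (series):
R_plywood = L/(kA) = 0.12/(0.132×1.58) = 0.5754 K/W
R_expanded polystyrene = L/(kA) = 0.095/(0.0351×1.58) = 1.713 K/W
R_dense concrete = L/(kA) = 0.15/(1.56×1.58) = 0.06086 K/W
R_total = 2.349 K/W;  Q = ΔT/R_total = 28/2.349 = 11.92 W
T_interface = T_inner − Q·ΣR(inner→interface) = 23 − 11.9×0.5754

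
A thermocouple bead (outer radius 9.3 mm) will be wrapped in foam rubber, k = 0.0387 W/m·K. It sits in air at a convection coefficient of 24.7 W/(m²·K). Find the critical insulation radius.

For a sphere r_cr = 2k/h = 2×0.0387/24.7
r_cr = 3.13 mm; since the bare radius (9.3 mm) is above r_cr, any added insulation will reduce heat loss.

r_cr ≈ 3.13 mm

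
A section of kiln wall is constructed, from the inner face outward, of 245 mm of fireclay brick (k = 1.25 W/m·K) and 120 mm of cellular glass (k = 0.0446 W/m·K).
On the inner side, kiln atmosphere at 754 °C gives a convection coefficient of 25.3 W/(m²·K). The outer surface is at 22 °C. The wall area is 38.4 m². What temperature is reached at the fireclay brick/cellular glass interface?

Using the resistance-network approach (series):
R_inner film = 1/(h_i·A) = 1/(25.3×38.4) = 0.001029 K/W
R_fireclay brick = L/(kA) = 0.245/(1.25×38.4) = 0.005104 K/W
R_cellular glass = L/(kA) = 0.12/(0.0446×38.4) = 0.07007 K/W
R_total = 0.0762 K/W;  Q = ΔT/R_total = 732/0.0762 = 9606 W
T_interface = T_inner − Q·ΣR(inner→interface) = 754 − 9610×0.006133

T ≈ 695 °C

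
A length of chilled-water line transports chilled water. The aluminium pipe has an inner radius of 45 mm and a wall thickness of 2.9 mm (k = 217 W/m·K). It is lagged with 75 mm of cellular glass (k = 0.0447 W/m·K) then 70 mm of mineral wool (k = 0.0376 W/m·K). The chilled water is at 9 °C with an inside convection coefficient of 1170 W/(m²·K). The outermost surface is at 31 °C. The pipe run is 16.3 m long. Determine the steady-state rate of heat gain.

Radial resistances (cylindrical: R_cond = ln(r_o/r_i)/(2πkL), R_conv = 1/(h·2πrL)):
R_inner film = 1/(h_i·2πr₁L) = 1/(1170×2π×0.045×16.3) = 1.855×10^-4 K/W
R_aluminium pipe wall = ln(47.9/45)/(2π×217×16.3) = 2.81×10^-6 K/W
R_cellular glass = ln(122.9/47.9)/(2π×0.0447×16.3) = 0.2058 K/W
R_mineral wool = ln(192.9/122.9)/(2π×0.0376×16.3) = 0.1171 K/W
R_total = 0.3231 K/W
Q = ΔT/R_total = 22/0.3231

Q ≈ 68.1 W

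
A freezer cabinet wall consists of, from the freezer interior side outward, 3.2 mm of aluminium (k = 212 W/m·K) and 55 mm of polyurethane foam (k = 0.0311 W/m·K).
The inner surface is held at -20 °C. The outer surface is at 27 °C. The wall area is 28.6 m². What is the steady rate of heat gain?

Q ≈ 760 W

Model the wall as resistances in series:
R_aluminium = L/(kA) = 0.0032/(212×28.6) = 5.278×10^-7 K/W
R_polyurethane foam = L/(kA) = 0.055/(0.0311×28.6) = 0.06184 K/W
R_total = 0.06184 K/W
Q = ΔT / R_total = 47 / 0.06184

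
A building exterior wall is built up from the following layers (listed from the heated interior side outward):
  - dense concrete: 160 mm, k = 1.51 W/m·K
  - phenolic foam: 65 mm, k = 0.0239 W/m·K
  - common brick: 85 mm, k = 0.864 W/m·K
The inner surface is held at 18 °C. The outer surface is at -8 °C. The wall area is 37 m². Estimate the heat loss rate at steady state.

Q ≈ 329 W

Using the resistance-network approach (series):
R_dense concrete = L/(kA) = 0.16/(1.51×37) = 0.002864 K/W
R_phenolic foam = L/(kA) = 0.065/(0.0239×37) = 0.0735 K/W
R_common brick = L/(kA) = 0.085/(0.864×37) = 0.002659 K/W
R_total = 0.07903 K/W
Q = ΔT / R_total = 26 / 0.07903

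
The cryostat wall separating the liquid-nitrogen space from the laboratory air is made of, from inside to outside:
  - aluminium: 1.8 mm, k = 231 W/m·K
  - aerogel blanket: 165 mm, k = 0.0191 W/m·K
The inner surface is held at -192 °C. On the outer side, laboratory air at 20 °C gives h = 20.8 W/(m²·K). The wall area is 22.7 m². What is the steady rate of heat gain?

Q ≈ 554 W

Model the wall as resistances in series:
R_aluminium = L/(kA) = 0.0018/(231×22.7) = 3.433×10^-7 K/W
R_aerogel blanket = L/(kA) = 0.165/(0.0191×22.7) = 0.3806 K/W
R_outer film = 1/(h_o·A) = 1/(20.8×22.7) = 0.002118 K/W
R_total = 0.3827 K/W
Q = ΔT / R_total = 212 / 0.3827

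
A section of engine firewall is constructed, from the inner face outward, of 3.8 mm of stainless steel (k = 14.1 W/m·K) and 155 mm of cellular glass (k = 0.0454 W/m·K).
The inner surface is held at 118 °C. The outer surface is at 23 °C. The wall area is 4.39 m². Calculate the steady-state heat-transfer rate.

Series thermal resistances:
R_stainless steel = L/(kA) = 0.0038/(14.1×4.39) = 6.139×10^-5 K/W
R_cellular glass = L/(kA) = 0.155/(0.0454×4.39) = 0.7777 K/W
R_total = 0.7778 K/W
Q = ΔT / R_total = 95 / 0.7778

Q ≈ 122 W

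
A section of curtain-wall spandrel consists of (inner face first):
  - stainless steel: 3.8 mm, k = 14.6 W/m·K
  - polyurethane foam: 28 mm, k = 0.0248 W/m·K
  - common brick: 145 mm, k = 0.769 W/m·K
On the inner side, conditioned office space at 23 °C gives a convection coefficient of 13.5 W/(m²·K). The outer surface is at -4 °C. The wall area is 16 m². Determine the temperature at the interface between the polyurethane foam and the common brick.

T ≈ -0.342 °C

Series thermal resistances:
R_inner film = 1/(h_i·A) = 1/(13.5×16) = 0.00463 K/W
R_stainless steel = L/(kA) = 0.0038/(14.6×16) = 1.627×10^-5 K/W
R_polyurethane foam = L/(kA) = 0.028/(0.0248×16) = 0.07056 K/W
R_common brick = L/(kA) = 0.145/(0.769×16) = 0.01178 K/W
R_total = 0.087 K/W;  Q = ΔT/R_total = 27/0.087 = 310.4 W
T_interface = T_inner − Q·ΣR(inner→interface) = 23 − 310×0.07521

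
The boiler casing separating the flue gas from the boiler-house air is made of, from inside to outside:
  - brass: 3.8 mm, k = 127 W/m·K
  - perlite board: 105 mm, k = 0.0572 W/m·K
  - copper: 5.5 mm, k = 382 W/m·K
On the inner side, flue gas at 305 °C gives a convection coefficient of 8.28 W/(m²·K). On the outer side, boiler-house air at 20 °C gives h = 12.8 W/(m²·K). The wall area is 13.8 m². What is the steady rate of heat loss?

Q ≈ 1930 W

Using the resistance-network approach (series):
R_inner film = 1/(h_i·A) = 1/(8.28×13.8) = 0.008752 K/W
R_brass = L/(kA) = 0.0038/(127×13.8) = 2.168×10^-6 K/W
R_perlite board = L/(kA) = 0.105/(0.0572×13.8) = 0.133 K/W
R_copper = L/(kA) = 0.0055/(382×13.8) = 1.043×10^-6 K/W
R_outer film = 1/(h_o·A) = 1/(12.8×13.8) = 0.005661 K/W
R_total = 0.1474 K/W
Q = ΔT / R_total = 285 / 0.1474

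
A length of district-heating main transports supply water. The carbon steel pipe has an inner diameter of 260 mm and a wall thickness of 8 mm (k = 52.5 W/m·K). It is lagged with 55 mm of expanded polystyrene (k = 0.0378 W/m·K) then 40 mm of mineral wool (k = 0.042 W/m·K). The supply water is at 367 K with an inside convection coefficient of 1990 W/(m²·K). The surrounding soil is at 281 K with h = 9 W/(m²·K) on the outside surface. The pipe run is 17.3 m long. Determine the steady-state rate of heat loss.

Q ≈ 675 W

Radial resistances (cylindrical: R_cond = ln(r_o/r_i)/(2πkL), R_conv = 1/(h·2πrL)):
R_inner film = 1/(h_i·2πr₁L) = 1/(1990×2π×0.13×17.3) = 3.556×10^-5 K/W
R_carbon steel pipe wall = ln(138/130)/(2π×52.5×17.3) = 1.046×10^-5 K/W
R_expanded polystyrene = ln(193/138)/(2π×0.0378×17.3) = 0.08164 K/W
R_mineral wool = ln(233/193)/(2π×0.042×17.3) = 0.04126 K/W
R_outer film = 1/(h_o·2πr_oL) = 1/(9×2π×0.233×17.3) = 0.004387 K/W
R_total = 0.1273 K/W
Q = ΔT/R_total = 86/0.1273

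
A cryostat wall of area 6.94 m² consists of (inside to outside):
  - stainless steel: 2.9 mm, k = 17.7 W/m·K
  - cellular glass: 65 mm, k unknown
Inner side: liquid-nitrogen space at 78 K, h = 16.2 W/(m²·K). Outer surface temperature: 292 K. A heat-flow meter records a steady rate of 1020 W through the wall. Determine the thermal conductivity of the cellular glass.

k ≈ 0.0466 W/(m·K)

Treating each layer as a thermal resistance in series:
R_inner film = 1/(h_i·A) = 1/(16.2×6.94) = 0.008895 K/W
R_stainless steel = L/(kA) = 0.0029/(17.7×6.94) = 2.361×10^-5 K/W
Sum of known resistances R_other = 0.008918 K/W
Total R = ΔT/Q = 214/1020 = 0.2098 K/W
R_cellular glass = R_total − R_other = 0.2009 K/W
k = L/(R·A) = 0.065/(0.2009×6.94)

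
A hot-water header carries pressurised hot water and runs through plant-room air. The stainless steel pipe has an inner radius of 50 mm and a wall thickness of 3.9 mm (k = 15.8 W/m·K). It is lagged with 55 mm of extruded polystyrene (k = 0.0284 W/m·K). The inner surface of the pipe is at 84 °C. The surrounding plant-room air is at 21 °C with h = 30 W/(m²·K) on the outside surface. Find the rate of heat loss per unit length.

Per-layer cylindrical resistances, series-summed:
R_stainless steel pipe wall = ln(53.9/50)/(2π×15.8×1) = 7.566×10^-4 K/W
R_extruded polystyrene = ln(108.9/53.9)/(2π×0.0284×1) = 3.941 K/W
R_outer film = 1/(h_o·2πr_oL) = 1/(30×2π×0.1089×1) = 0.04872 K/W
R_total = 3.991 K/W
Q = ΔT/R_total = 63/3.991

q′ ≈ 15.8 W/m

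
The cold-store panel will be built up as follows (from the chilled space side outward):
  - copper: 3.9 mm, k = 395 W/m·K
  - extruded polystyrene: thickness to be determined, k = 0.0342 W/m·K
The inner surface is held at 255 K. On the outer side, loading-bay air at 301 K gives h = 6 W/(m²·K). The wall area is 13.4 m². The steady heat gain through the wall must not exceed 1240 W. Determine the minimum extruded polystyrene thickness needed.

Model the wall as resistances in series:
R_copper = L/(kA) = 0.0039/(395×13.4) = 7.368×10^-7 K/W
R_outer film = 1/(h_o·A) = 1/(6×13.4) = 0.01244 K/W
Sum of the known resistances R_other = 0.01244 K/W
Required total resistance R_tot = ΔT/Q_allow = 46/1240 = 0.0371 K/W
R_extruded polystyrene = R_tot − R_other = 0.02466 K/W
L = R·k·A = 0.02466×0.0342×13.4

L ≈ 11.3 mm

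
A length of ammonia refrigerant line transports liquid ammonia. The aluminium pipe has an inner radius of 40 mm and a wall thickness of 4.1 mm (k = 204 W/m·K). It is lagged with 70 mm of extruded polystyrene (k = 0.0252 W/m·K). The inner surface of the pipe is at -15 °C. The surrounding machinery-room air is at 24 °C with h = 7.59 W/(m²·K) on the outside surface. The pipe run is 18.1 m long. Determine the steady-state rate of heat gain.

Q ≈ 114 W

Radial resistances (cylindrical: R_cond = ln(r_o/r_i)/(2πkL), R_conv = 1/(h·2πrL)):
R_aluminium pipe wall = ln(44.1/40)/(2π×204×18.1) = 4.206×10^-6 K/W
R_extruded polystyrene = ln(114.1/44.1)/(2π×0.0252×18.1) = 0.3317 K/W
R_outer film = 1/(h_o·2πr_oL) = 1/(7.59×2π×0.1141×18.1) = 0.01015 K/W
R_total = 0.3419 K/W
Q = ΔT/R_total = 39/0.3419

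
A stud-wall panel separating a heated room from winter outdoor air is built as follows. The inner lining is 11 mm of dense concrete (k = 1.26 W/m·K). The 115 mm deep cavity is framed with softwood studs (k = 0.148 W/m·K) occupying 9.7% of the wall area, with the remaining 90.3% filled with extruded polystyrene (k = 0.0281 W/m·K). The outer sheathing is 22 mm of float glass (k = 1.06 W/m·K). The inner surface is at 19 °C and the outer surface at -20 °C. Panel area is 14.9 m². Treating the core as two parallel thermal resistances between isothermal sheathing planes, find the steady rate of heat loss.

Q ≈ 199 W

Sheathing layers in series; stud and cavity paths in parallel between them.
R_inner = 0.011/(1.26×14.9) = 5.859×10^-4 K/W
R_stud  = 0.115/(0.148×0.097×14.9) = 0.5376 K/W
R_cav   = 0.115/(0.0281×0.903×14.9) = 0.3042 K/W
1/R_core = 1/R_stud + 1/R_cav → R_core = 0.1943 K/W
R_outer = 0.022/(1.06×14.9) = 0.001393 K/W
R_total = 0.1962 K/W
Q = ΔT/R_total = 39/0.1962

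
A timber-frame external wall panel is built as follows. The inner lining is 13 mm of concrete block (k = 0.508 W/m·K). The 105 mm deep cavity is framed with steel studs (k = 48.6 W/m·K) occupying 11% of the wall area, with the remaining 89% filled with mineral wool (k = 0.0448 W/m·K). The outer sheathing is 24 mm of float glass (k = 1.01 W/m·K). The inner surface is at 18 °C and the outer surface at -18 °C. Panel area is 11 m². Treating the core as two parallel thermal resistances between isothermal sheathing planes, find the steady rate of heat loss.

Sheathing layers in series; stud and cavity paths in parallel between them.
R_inner = 0.013/(0.508×11) = 0.002326 K/W
R_stud  = 0.105/(48.6×0.11×11) = 0.001786 K/W
R_cav   = 0.105/(0.0448×0.89×11) = 0.2394 K/W
1/R_core = 1/R_stud + 1/R_cav → R_core = 0.001772 K/W
R_outer = 0.024/(1.01×11) = 0.00216 K/W
R_total = 0.006259 K/W
Q = ΔT/R_total = 36/0.006259

Q ≈ 5750 W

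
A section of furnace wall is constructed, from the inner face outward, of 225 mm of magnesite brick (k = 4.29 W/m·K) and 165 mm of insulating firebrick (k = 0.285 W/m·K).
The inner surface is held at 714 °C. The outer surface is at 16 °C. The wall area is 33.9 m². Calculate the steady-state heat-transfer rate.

Treating each layer as a thermal resistance in series:
R_magnesite brick = L/(kA) = 0.225/(4.29×33.9) = 0.001547 K/W
R_insulating firebrick = L/(kA) = 0.165/(0.285×33.9) = 0.01708 K/W
R_total = 0.01863 K/W
Q = ΔT / R_total = 698 / 0.01863

Q ≈ 37500 W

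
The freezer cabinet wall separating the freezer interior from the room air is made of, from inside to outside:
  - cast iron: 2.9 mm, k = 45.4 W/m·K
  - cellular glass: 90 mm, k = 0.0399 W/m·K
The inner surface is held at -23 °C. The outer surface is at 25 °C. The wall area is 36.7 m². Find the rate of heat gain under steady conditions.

Q ≈ 781 W

Model the wall as resistances in series:
R_cast iron = L/(kA) = 0.0029/(45.4×36.7) = 1.741×10^-6 K/W
R_cellular glass = L/(kA) = 0.09/(0.0399×36.7) = 0.06146 K/W
R_total = 0.06146 K/W
Q = ΔT / R_total = 48 / 0.06146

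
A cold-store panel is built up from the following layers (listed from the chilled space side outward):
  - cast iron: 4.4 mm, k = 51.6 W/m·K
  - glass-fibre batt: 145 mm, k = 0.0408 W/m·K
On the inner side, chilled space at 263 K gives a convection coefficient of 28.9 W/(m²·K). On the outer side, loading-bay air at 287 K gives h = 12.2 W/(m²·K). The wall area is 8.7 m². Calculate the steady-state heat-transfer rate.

Q ≈ 56.9 W

Model the wall as resistances in series:
R_inner film = 1/(h_i·A) = 1/(28.9×8.7) = 0.003977 K/W
R_cast iron = L/(kA) = 0.0044/(51.6×8.7) = 9.801×10^-6 K/W
R_glass-fibre batt = L/(kA) = 0.145/(0.0408×8.7) = 0.4085 K/W
R_outer film = 1/(h_o·A) = 1/(12.2×8.7) = 0.009422 K/W
R_total = 0.4219 K/W
Q = ΔT / R_total = 24 / 0.4219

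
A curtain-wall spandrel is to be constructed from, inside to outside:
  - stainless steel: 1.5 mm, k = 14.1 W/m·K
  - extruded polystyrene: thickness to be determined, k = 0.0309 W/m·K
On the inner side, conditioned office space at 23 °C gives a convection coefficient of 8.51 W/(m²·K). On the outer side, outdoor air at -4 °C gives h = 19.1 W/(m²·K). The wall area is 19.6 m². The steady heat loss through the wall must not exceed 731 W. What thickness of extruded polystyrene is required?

Model the wall as resistances in series:
R_inner film = 1/(h_i·A) = 1/(8.51×19.6) = 0.005995 K/W
R_stainless steel = L/(kA) = 0.0015/(14.1×19.6) = 5.428×10^-6 K/W
R_outer film = 1/(h_o·A) = 1/(19.1×19.6) = 0.002671 K/W
Sum of the known resistances R_other = 0.008672 K/W
Required total resistance R_tot = ΔT/Q_allow = 27/731 = 0.03694 K/W
R_extruded polystyrene = R_tot − R_other = 0.02826 K/W
L = R·k·A = 0.02826×0.0309×19.6

L ≈ 17.1 mm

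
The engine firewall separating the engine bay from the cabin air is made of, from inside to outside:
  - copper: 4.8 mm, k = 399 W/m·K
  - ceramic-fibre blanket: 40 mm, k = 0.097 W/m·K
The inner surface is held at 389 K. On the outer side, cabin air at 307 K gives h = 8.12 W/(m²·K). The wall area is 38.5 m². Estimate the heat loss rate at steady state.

Series thermal resistances:
R_copper = L/(kA) = 0.0048/(399×38.5) = 3.125×10^-7 K/W
R_ceramic-fibre blanket = L/(kA) = 0.04/(0.097×38.5) = 0.01071 K/W
R_outer film = 1/(h_o·A) = 1/(8.12×38.5) = 0.003199 K/W
R_total = 0.01391 K/W
Q = ΔT / R_total = 82 / 0.01391

Q ≈ 5900 W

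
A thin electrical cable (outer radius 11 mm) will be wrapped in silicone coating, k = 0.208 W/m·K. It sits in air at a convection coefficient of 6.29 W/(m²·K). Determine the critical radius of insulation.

r_cr ≈ 33.1 mm

For a cylinder r_cr = k/h = 0.208/6.29
r_cr = 33.1 mm; since the bare radius (11 mm) is below r_cr, adding a thin layer of insulation will *increase* heat loss.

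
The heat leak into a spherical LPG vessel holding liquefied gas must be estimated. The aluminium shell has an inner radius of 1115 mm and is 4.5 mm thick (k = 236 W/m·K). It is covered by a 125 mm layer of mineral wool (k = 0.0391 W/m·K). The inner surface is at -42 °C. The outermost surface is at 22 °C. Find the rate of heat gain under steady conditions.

Each spherical layer contributes R = (1/r_i − 1/r_o)/(4πk):
R_aluminium shell = (1/1.115 − 1/1.1195)/(4π×236) = 1.216×10^-6 K/W
R_mineral wool = (1/1.1195 − 1/1.2445)/(4π×0.0391) = 0.1826 K/W
R_total = 0.1826 K/W
Q = ΔT/R_total = 64/0.1826

Q ≈ 350 W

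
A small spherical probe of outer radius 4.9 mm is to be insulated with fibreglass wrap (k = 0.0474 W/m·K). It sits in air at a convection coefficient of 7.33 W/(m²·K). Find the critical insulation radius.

r_cr ≈ 12.9 mm

For a sphere r_cr = 2k/h = 2×0.0474/7.33
r_cr = 12.9 mm; since the bare radius (4.9 mm) is below r_cr, adding a thin layer of insulation will *increase* heat loss.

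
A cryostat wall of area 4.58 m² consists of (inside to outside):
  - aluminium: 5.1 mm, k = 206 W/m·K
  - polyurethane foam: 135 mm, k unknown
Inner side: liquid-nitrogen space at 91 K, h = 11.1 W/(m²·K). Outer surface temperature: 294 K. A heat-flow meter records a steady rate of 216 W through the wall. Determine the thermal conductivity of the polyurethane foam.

k ≈ 0.032 W/(m·K)

Thermal resistances in series:
R_inner film = 1/(h_i·A) = 1/(11.1×4.58) = 0.01967 K/W
R_aluminium = L/(kA) = 0.0051/(206×4.58) = 5.406×10^-6 K/W
Sum of known resistances R_other = 0.01968 K/W
Total R = ΔT/Q = 203/216 = 0.9398 K/W
R_polyurethane foam = R_total − R_other = 0.9201 K/W
k = L/(R·A) = 0.135/(0.9201×4.58)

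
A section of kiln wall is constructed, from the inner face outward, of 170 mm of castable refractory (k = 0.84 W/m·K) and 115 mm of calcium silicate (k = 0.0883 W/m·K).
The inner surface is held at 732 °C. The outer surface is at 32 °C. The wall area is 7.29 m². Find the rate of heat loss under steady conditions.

Q ≈ 3390 W

Using the resistance-network approach (series):
R_castable refractory = L/(kA) = 0.17/(0.84×7.29) = 0.02776 K/W
R_calcium silicate = L/(kA) = 0.115/(0.0883×7.29) = 0.1787 K/W
R_total = 0.2064 K/W
Q = ΔT / R_total = 700 / 0.2064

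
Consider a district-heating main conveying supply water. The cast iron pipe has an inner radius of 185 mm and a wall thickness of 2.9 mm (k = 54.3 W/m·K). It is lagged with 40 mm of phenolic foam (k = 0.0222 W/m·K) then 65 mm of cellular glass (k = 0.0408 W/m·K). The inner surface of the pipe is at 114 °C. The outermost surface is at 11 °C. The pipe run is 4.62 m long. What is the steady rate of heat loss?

Q ≈ 201 W

Cylindrical conduction, so R = ln(r₂/r₁)/(2πkL) per layer, in series:
R_cast iron pipe wall = ln(187.9/185)/(2π×54.3×4.62) = 9.868×10^-6 K/W
R_phenolic foam = ln(227.9/187.9)/(2π×0.0222×4.62) = 0.2995 K/W
R_cellular glass = ln(292.9/227.9)/(2π×0.0408×4.62) = 0.2119 K/W
R_total = 0.5114 K/W
Q = ΔT/R_total = 103/0.5114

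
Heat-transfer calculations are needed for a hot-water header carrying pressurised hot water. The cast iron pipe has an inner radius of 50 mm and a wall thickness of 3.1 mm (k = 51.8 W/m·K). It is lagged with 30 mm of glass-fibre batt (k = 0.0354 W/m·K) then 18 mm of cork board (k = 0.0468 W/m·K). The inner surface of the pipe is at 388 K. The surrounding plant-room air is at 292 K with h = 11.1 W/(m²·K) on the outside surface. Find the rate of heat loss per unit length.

Radial resistances (cylindrical: R_cond = ln(r_o/r_i)/(2πkL), R_conv = 1/(h·2πrL)):
R_cast iron pipe wall = ln(53.1/50)/(2π×51.8×1) = 1.848×10^-4 K/W
R_glass-fibre batt = ln(83.1/53.1)/(2π×0.0354×1) = 2.014 K/W
R_cork board = ln(101.1/83.1)/(2π×0.0468×1) = 0.6668 K/W
R_outer film = 1/(h_o·2πr_oL) = 1/(11.1×2π×0.1011×1) = 0.1418 K/W
R_total = 2.822 K/W
Q = ΔT/R_total = 96/2.822

q′ ≈ 34 W/m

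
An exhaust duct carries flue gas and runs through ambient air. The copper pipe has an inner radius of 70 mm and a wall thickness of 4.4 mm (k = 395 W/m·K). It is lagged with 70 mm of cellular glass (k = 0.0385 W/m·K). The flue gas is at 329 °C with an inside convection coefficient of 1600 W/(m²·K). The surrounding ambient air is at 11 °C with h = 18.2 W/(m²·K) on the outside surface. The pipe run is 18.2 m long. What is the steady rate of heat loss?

Radial resistances (cylindrical: R_cond = ln(r_o/r_i)/(2πkL), R_conv = 1/(h·2πrL)):
R_inner film = 1/(h_i·2πr₁L) = 1/(1600×2π×0.07×18.2) = 7.808×10^-5 K/W
R_copper pipe wall = ln(74.4/70)/(2π×395×18.2) = 1.35×10^-6 K/W
R_cellular glass = ln(144.4/74.4)/(2π×0.0385×18.2) = 0.1506 K/W
R_outer film = 1/(h_o·2πr_oL) = 1/(18.2×2π×0.1444×18.2) = 0.003327 K/W
R_total = 0.154 K/W
Q = ΔT/R_total = 318/0.154

Q ≈ 2060 W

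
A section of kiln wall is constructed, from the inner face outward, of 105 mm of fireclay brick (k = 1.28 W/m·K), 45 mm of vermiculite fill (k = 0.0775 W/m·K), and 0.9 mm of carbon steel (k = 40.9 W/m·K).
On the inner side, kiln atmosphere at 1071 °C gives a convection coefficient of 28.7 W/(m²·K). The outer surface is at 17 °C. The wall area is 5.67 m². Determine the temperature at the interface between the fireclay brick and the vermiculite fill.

T ≈ 894 °C

Using the resistance-network approach (series):
R_inner film = 1/(h_i·A) = 1/(28.7×5.67) = 0.006145 K/W
R_fireclay brick = L/(kA) = 0.105/(1.28×5.67) = 0.01447 K/W
R_vermiculite fill = L/(kA) = 0.045/(0.0775×5.67) = 0.1024 K/W
R_carbon steel = L/(kA) = 0.0009/(40.9×5.67) = 3.881×10^-6 K/W
R_total = 0.123 K/W;  Q = ΔT/R_total = 1054/0.123 = 8567 W
T_interface = T_inner − Q·ΣR(inner→interface) = 1071 − 8570×0.02061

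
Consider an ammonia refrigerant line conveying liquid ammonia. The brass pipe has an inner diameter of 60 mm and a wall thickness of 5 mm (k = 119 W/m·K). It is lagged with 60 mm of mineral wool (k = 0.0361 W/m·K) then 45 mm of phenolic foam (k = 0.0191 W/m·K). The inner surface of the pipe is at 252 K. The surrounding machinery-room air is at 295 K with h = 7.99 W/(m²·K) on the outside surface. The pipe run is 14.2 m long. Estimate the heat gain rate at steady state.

Q ≈ 78.5 W

Radial resistances (cylindrical: R_cond = ln(r_o/r_i)/(2πkL), R_conv = 1/(h·2πrL)):
R_brass pipe wall = ln(35/30)/(2π×119×14.2) = 1.452×10^-5 K/W
R_mineral wool = ln(95/35)/(2π×0.0361×14.2) = 0.31 K/W
R_phenolic foam = ln(140/95)/(2π×0.0191×14.2) = 0.2275 K/W
R_outer film = 1/(h_o·2πr_oL) = 1/(7.99×2π×0.14×14.2) = 0.01002 K/W
R_total = 0.5476 K/W
Q = ΔT/R_total = 43/0.5476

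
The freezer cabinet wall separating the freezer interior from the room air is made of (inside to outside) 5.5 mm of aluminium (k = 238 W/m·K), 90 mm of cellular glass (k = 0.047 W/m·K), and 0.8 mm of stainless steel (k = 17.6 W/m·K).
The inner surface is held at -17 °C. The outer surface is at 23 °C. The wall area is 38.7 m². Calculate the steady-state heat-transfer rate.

Model the wall as resistances in series:
R_aluminium = L/(kA) = 0.0055/(238×38.7) = 5.971×10^-7 K/W
R_cellular glass = L/(kA) = 0.09/(0.047×38.7) = 0.04948 K/W
R_stainless steel = L/(kA) = 0.0008/(17.6×38.7) = 1.175×10^-6 K/W
R_total = 0.04948 K/W
Q = ΔT / R_total = 40 / 0.04948

Q ≈ 808 W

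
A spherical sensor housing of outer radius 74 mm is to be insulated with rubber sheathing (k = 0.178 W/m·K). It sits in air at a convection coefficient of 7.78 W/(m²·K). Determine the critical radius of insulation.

For a sphere r_cr = 2k/h = 2×0.178/7.78
r_cr = 45.8 mm; since the bare radius (74 mm) is above r_cr, any added insulation will reduce heat loss.

r_cr ≈ 45.8 mm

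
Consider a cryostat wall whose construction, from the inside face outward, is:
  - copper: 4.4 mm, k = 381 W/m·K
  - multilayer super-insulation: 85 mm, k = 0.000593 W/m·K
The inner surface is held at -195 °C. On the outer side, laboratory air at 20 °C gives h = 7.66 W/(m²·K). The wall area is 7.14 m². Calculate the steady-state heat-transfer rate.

Q ≈ 10.7 W

Thermal resistances in series:
R_copper = L/(kA) = 0.0044/(381×7.14) = 1.617×10^-6 K/W
R_multilayer super-insulation = L/(kA) = 0.085/(0.000593×7.14) = 20.08 K/W
R_outer film = 1/(h_o·A) = 1/(7.66×7.14) = 0.01828 K/W
R_total = 20.09 K/W
Q = ΔT / R_total = 215 / 20.09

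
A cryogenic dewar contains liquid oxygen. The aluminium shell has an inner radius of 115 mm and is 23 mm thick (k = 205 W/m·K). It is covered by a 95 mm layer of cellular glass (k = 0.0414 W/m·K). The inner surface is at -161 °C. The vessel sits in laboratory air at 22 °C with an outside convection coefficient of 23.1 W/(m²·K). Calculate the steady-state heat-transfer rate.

Q ≈ 31.9 W

Each spherical layer contributes R = (1/r_i − 1/r_o)/(4πk):
R_aluminium shell = (1/0.115 − 1/0.138)/(4π×205) = 5.626×10^-4 K/W
R_cellular glass = (1/0.138 − 1/0.233)/(4π×0.0414) = 5.679 K/W
R_outer film = 1/(h·4πr_o²) = 1/(23.1×4π×0.233²) = 0.06346 K/W
R_total = 5.743 K/W
Q = ΔT/R_total = 183/5.743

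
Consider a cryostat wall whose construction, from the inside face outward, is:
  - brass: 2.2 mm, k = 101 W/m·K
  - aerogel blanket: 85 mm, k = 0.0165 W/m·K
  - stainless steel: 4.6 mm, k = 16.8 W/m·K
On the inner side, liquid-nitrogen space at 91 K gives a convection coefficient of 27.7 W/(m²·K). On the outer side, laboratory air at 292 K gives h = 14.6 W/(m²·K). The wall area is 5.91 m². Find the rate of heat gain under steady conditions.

Q ≈ 226 W

Using the resistance-network approach (series):
R_inner film = 1/(h_i·A) = 1/(27.7×5.91) = 0.006108 K/W
R_brass = L/(kA) = 0.0022/(101×5.91) = 3.686×10^-6 K/W
R_aerogel blanket = L/(kA) = 0.085/(0.0165×5.91) = 0.8717 K/W
R_stainless steel = L/(kA) = 0.0046/(16.8×5.91) = 4.633×10^-5 K/W
R_outer film = 1/(h_o·A) = 1/(14.6×5.91) = 0.01159 K/W
R_total = 0.8894 K/W
Q = ΔT / R_total = 201 / 0.8894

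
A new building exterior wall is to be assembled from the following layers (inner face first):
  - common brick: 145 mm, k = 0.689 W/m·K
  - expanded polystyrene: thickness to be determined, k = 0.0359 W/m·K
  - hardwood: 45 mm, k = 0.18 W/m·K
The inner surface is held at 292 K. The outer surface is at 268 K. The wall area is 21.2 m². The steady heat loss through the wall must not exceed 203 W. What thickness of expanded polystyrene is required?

L ≈ 73.4 mm

Using the resistance-network approach (series):
R_common brick = L/(kA) = 0.145/(0.689×21.2) = 0.009927 K/W
R_hardwood = L/(kA) = 0.045/(0.18×21.2) = 0.01179 K/W
Sum of the known resistances R_other = 0.02172 K/W
Required total resistance R_tot = ΔT/Q_allow = 24/203 = 0.1182 K/W
R_expanded polystyrene = R_tot − R_other = 0.09651 K/W
L = R·k·A = 0.09651×0.0359×21.2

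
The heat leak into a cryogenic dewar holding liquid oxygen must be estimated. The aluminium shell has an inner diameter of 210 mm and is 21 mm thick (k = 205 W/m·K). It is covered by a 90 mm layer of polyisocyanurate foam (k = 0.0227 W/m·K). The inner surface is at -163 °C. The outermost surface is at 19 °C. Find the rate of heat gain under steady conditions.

Q ≈ 15.7 W

Each spherical layer contributes R = (1/r_i − 1/r_o)/(4πk):
R_aluminium shell = (1/0.105 − 1/0.126)/(4π×205) = 6.162×10^-4 K/W
R_polyisocyanurate foam = (1/0.126 − 1/0.216)/(4π×0.0227) = 11.59 K/W
R_total = 11.59 K/W
Q = ΔT/R_total = 182/11.59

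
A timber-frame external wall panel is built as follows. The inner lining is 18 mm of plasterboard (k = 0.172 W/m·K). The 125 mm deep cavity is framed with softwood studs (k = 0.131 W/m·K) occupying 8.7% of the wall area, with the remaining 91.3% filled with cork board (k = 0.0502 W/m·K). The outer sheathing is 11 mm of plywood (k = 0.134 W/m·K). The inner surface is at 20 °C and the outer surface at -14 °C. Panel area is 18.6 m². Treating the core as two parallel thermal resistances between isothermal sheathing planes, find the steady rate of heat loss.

Q ≈ 267 W

Sheathing layers in series; stud and cavity paths in parallel between them.
R_inner = 0.018/(0.172×18.6) = 0.005626 K/W
R_stud  = 0.125/(0.131×0.087×18.6) = 0.5897 K/W
R_cav   = 0.125/(0.0502×0.913×18.6) = 0.1466 K/W
1/R_core = 1/R_stud + 1/R_cav → R_core = 0.1174 K/W
R_outer = 0.011/(0.134×18.6) = 0.004413 K/W
R_total = 0.1275 K/W
Q = ΔT/R_total = 34/0.1275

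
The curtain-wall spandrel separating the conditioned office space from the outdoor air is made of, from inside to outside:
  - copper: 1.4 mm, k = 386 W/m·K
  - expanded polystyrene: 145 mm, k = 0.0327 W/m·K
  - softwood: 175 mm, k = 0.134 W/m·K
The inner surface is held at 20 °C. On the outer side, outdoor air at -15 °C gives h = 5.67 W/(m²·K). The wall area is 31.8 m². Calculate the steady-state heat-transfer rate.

Q ≈ 188 W

Model the wall as resistances in series:
R_copper = L/(kA) = 0.0014/(386×31.8) = 1.141×10^-7 K/W
R_expanded polystyrene = L/(kA) = 0.145/(0.0327×31.8) = 0.1394 K/W
R_softwood = L/(kA) = 0.175/(0.134×31.8) = 0.04107 K/W
R_outer film = 1/(h_o·A) = 1/(5.67×31.8) = 0.005546 K/W
R_total = 0.1861 K/W
Q = ΔT / R_total = 35 / 0.1861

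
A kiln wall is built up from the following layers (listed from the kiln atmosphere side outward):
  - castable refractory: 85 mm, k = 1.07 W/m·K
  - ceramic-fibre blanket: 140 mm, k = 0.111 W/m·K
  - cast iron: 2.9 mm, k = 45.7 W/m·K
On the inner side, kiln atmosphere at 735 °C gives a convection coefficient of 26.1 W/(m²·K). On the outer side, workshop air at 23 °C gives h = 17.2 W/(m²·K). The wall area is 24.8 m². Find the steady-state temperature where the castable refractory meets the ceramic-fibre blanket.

T ≈ 677 °C

Treating each layer as a thermal resistance in series:
R_inner film = 1/(h_i·A) = 1/(26.1×24.8) = 0.001545 K/W
R_castable refractory = L/(kA) = 0.085/(1.07×24.8) = 0.003203 K/W
R_ceramic-fibre blanket = L/(kA) = 0.14/(0.111×24.8) = 0.05086 K/W
R_cast iron = L/(kA) = 0.0029/(45.7×24.8) = 2.559×10^-6 K/W
R_outer film = 1/(h_o·A) = 1/(17.2×24.8) = 0.002344 K/W
R_total = 0.05795 K/W;  Q = ΔT/R_total = 712/0.05795 = 12290 W
T_interface = T_inner − Q·ΣR(inner→interface) = 735 − 12300×0.004748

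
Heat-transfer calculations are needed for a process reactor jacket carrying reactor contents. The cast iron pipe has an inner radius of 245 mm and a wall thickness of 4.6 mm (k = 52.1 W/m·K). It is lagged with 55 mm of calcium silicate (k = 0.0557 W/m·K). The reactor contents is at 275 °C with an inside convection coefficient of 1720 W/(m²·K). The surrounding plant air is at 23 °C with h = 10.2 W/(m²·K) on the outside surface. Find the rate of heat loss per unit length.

Treating each annulus and film as a series resistance:
R_inner film = 1/(h_i·2πr₁L) = 1/(1720×2π×0.245×1) = 3.777×10^-4 K/W
R_cast iron pipe wall = ln(249.6/245)/(2π×52.1×1) = 5.682×10^-5 K/W
R_calcium silicate = ln(304.6/249.6)/(2π×0.0557×1) = 0.569 K/W
R_outer film = 1/(h_o·2πr_oL) = 1/(10.2×2π×0.3046×1) = 0.05123 K/W
R_total = 0.6207 K/W
Q = ΔT/R_total = 252/0.6207

q′ ≈ 406 W/m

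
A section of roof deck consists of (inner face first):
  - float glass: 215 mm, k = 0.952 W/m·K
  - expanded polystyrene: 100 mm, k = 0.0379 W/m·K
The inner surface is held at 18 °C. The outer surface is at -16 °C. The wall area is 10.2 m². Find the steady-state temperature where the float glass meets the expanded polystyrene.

T ≈ 15.3 °C

Series thermal resistances:
R_float glass = L/(kA) = 0.215/(0.952×10.2) = 0.02214 K/W
R_expanded polystyrene = L/(kA) = 0.1/(0.0379×10.2) = 0.2587 K/W
R_total = 0.2808 K/W;  Q = ΔT/R_total = 34/0.2808 = 121.1 W
T_interface = T_inner − Q·ΣR(inner→interface) = 18 − 121×0.02214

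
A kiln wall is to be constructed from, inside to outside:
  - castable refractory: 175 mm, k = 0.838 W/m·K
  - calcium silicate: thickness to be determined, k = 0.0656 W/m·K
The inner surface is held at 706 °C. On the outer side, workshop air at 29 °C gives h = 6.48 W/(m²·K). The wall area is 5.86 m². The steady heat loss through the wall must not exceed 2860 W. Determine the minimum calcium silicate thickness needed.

Using the resistance-network approach (series):
R_castable refractory = L/(kA) = 0.175/(0.838×5.86) = 0.03564 K/W
R_outer film = 1/(h_o·A) = 1/(6.48×5.86) = 0.02633 K/W
Sum of the known resistances R_other = 0.06197 K/W
Required total resistance R_tot = ΔT/Q_allow = 677/2860 = 0.2367 K/W
R_calcium silicate = R_tot − R_other = 0.1747 K/W
L = R·k·A = 0.1747×0.0656×5.86

L ≈ 67.2 mm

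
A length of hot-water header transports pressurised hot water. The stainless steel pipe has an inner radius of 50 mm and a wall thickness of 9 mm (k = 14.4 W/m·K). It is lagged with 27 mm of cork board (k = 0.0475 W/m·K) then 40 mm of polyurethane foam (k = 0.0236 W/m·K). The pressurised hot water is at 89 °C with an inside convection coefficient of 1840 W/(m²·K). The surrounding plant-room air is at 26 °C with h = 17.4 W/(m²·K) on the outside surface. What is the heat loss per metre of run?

Radial resistances (cylindrical: R_cond = ln(r_o/r_i)/(2πkL), R_conv = 1/(h·2πrL)):
R_inner film = 1/(h_i·2πr₁L) = 1/(1840×2π×0.05×1) = 0.00173 K/W
R_stainless steel pipe wall = ln(59/50)/(2π×14.4×1) = 0.001829 K/W
R_cork board = ln(86/59)/(2π×0.0475×1) = 1.263 K/W
R_polyurethane foam = ln(126/86)/(2π×0.0236×1) = 2.576 K/W
R_outer film = 1/(h_o·2πr_oL) = 1/(17.4×2π×0.126×1) = 0.07259 K/W
R_total = 3.914 K/W
Q = ΔT/R_total = 63/3.914

q′ ≈ 16.1 W/m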